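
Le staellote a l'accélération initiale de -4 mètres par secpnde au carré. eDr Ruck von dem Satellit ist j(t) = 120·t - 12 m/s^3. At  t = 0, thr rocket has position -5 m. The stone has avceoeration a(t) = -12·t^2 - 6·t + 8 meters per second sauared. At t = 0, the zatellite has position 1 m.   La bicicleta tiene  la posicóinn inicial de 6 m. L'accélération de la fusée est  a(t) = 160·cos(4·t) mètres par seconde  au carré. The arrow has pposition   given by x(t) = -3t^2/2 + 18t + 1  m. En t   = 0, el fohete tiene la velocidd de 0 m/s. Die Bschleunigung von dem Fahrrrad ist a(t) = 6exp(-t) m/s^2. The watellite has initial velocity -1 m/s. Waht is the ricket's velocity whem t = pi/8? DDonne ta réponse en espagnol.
Debemos encontrar la integral de nuestra ecuación de la aceleración a(t) = 160·cos(4·t) 1 vez. La integral de la aceleración es la velocidad. Usando v(0) = 0, obtenemos v(t) = 40·sin(4·t). Tenemos la velocidad v(t) = 40·sin(4·t). Sustituyendo t = pi/8: v(pi/8) = 40.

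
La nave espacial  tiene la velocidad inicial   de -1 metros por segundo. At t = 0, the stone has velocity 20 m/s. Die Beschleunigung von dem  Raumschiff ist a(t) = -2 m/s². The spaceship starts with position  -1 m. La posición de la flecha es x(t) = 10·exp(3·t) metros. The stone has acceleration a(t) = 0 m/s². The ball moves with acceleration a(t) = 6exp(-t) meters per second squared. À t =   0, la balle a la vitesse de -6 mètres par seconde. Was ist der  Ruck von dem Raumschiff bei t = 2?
Ausgehend von der Beschleunigung a(t) = -2, nehmen wir 1 Ableitung. Die Ableitung von der Beschleunigung ergibt den Ruck: j(t) = 0. Mit j(t) = 0 und Einsetzen von t = 2, finden wir j = 0.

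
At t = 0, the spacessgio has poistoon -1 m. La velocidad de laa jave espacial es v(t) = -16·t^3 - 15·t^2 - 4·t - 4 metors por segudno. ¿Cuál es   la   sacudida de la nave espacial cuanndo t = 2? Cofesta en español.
Para resolver esto, necesitamos tomar 2 derivadas de nuestra ecuación de la velocidad v(t) = -16·t^3 - 15·t^2 - 4·t - 4. Derivando la velocidad, obtenemos la aceleración: a(t) = -48·t^2 - 30·t - 4. Derivando la aceleración, obtenemos la sacudida: j(t) = -96·t - 30. Usando j(t) = -96·t - 30 y sustituyendo t = 2, encontramos j = -222.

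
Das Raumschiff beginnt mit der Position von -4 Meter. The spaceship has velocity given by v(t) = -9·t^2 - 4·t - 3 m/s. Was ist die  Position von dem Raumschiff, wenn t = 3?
Um dies zu lösen, müssen wir 1 Stammfunktion unserer Gleichung für die Geschwindigkeit v(t) = -9·t^2 - 4·t - 3 finden. Durch Integration von der Geschwindigkeit und Verwendung der Anfangsbedingung x(0) = -4, erhalten wir x(t) = -3·t^3 - 2·t^2 - 3·t - 4. Mit x(t) = -3·t^3 - 2·t^2 - 3·t - 4 und Einsetzen von t = 3, finden wir x = -112.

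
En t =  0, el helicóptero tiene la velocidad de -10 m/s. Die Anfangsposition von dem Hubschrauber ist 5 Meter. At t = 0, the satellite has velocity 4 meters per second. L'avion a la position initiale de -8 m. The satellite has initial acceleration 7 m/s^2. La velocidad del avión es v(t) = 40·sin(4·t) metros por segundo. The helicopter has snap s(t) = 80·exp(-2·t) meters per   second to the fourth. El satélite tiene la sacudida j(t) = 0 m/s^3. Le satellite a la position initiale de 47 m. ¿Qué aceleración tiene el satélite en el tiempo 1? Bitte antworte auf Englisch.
Starting from jerk j(t) = 0, we take 1 integral. Finding the integral of j(t) and using a(0) = 7: a(t) = 7. From the given acceleration equation a(t) = 7, we substitute t = 1 to get a = 7.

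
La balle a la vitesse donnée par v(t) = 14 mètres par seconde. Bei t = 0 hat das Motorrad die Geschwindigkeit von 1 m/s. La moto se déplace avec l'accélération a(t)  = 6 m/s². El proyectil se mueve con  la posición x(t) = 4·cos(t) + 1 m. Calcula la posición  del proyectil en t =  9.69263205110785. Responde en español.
Usando x(t) = 4·cos(t) + 1 y sustituyendo t = 9.69263205110785, encontramos x = -2.85736423378618.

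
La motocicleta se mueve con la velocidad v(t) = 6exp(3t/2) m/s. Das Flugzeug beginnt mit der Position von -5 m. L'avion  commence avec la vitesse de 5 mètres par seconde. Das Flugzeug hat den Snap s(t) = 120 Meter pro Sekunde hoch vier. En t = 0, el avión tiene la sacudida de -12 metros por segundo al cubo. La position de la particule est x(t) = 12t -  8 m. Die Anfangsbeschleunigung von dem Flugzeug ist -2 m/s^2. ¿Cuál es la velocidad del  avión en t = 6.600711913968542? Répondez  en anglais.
To find the answer, we compute 3 integrals of s(t) = 120. Taking ∫s(t)dt and applying j(0) = -12, we find j(t) = 120·t - 12. The antiderivative of jerk is acceleration. Using a(0) = -2, we get a(t) = 60·t^2 - 12·t - 2. The integral of acceleration, with v(0) = 5, gives velocity: v(t) = 20·t^3 - 6·t^2 - 2·t + 5. We have velocity v(t) = 20·t^3 - 6·t^2 - 2·t + 5. Substituting t = 6.600711913968542: v(6.600711913968542) = 5482.16304860154.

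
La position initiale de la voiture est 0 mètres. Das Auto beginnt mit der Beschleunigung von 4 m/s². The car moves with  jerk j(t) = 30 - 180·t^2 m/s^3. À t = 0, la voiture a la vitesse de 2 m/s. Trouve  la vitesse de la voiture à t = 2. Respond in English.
We must find the antiderivative of our jerk equation j(t) = 30 - 180·t^2 2 times. Integrating jerk and using the initial condition a(0) = 4, we get a(t) = -60·t^3 + 30·t + 4. Integrating acceleration and using the initial condition v(0) = 2, we get v(t) = -15·t^4 + 15·t^2 + 4·t + 2. Using v(t) = -15·t^4 + 15·t^2 + 4·t + 2 and substituting t = 2, we find v = -170.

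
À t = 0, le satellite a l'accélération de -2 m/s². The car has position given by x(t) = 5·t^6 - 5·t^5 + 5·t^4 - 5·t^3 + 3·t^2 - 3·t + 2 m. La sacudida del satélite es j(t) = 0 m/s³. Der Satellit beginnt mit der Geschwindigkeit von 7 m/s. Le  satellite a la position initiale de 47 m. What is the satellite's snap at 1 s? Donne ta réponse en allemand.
Wir müssen unsere Gleichung für den Ruck j(t) = 0 1-mal ableiten. Mit d/dt von j(t) finden wir s(t) = 0. Wir haben den Snap s(t) = 0. Durch Einsetzen von t = 1: s(1) = 0.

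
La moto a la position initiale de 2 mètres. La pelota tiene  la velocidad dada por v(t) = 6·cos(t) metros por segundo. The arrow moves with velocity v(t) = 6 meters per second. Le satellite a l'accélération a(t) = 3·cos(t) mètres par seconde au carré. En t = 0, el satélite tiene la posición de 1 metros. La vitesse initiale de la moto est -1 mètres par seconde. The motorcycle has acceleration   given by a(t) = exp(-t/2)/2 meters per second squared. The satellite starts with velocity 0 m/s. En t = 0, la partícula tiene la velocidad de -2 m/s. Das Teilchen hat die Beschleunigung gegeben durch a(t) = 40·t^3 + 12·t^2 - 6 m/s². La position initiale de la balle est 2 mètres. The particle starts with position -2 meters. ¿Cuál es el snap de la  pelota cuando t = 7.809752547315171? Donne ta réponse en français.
Nous devons dériver notre équation de la vitesse v(t) = 6·cos(t) 3 fois. En prenant d/dt de v(t), nous trouvons a(t) = -6·sin(t). En prenant d/dt de a(t), nous trouvons j(t) = -6·cos(t). La dérivée du jerk donne le snap: s(t) = 6·sin(t). Nous avons le snap s(t) = 6·sin(t). En substituant t = 7.809752547315171: s(7.809752547315171) = 5.99413232030892.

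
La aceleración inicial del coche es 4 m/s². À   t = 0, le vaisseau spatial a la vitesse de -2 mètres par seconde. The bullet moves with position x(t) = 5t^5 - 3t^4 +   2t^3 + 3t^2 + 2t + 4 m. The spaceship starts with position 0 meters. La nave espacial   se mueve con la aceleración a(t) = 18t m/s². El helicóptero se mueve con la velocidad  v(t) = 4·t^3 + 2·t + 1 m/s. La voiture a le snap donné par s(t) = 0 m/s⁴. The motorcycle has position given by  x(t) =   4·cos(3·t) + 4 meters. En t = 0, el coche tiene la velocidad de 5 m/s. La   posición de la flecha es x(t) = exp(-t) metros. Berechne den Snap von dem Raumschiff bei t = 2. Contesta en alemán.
Um dies zu lösen, müssen wir 2 Ableitungen unserer Gleichung für die Beschleunigung a(t) = 18·t nehmen. Mit d/dt von a(t) finden wir j(t) = 18. Mit d/dt von j(t) finden wir s(t) = 0. Wir haben den Snap s(t) = 0. Durch Einsetzen von t = 2: s(2) = 0.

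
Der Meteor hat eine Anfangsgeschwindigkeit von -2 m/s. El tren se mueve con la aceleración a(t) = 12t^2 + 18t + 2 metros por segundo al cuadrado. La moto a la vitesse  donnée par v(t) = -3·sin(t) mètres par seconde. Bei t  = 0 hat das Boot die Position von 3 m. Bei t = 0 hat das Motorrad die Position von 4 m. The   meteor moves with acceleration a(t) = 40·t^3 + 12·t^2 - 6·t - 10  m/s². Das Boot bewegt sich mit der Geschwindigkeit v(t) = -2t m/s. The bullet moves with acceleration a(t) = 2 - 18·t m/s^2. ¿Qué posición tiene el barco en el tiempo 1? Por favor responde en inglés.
To solve this, we need to take 1 integral of our velocity equation v(t) = -2·t. The integral of velocity is position. Using x(0) = 3, we get x(t) = 3 - t^2. Using x(t) = 3 - t^2 and substituting t = 1, we find x = 2.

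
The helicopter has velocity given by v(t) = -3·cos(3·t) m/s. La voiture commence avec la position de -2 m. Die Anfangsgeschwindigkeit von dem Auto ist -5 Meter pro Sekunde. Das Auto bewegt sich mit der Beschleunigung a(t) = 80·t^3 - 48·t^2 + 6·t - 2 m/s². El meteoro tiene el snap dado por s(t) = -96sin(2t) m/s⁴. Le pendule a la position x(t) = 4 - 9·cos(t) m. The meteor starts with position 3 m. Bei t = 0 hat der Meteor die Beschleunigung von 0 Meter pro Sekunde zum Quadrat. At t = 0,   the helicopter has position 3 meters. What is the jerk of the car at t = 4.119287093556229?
Starting from acceleration a(t) = 80·t^3 - 48·t^2 + 6·t - 2, we take 1 derivative. The derivative of acceleration gives jerk: j(t) = 240·t^2 - 96·t + 6. From the given jerk equation j(t) = 240·t^2 - 96·t + 6, we substitute t = 4.119287093556229 to get j = 3682.99471721195.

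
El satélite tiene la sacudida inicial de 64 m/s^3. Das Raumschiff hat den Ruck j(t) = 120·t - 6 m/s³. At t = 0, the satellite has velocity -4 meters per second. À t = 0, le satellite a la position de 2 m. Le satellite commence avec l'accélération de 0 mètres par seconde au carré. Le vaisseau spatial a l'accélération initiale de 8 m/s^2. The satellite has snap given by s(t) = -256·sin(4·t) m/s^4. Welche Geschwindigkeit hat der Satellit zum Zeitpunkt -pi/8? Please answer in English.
To find the answer, we compute 3 integrals of s(t) = -256·sin(4·t). The integral of snap, with j(0) = 64, gives jerk: j(t) = 64·cos(4·t). Taking ∫j(t)dt and applying a(0) = 0, we find a(t) = 16·sin(4·t). The integral of acceleration is velocity. Using v(0) = -4, we get v(t) = -4·cos(4·t). We have velocity v(t) = -4·cos(4·t). Substituting t = -pi/8: v(-pi/8) = 0.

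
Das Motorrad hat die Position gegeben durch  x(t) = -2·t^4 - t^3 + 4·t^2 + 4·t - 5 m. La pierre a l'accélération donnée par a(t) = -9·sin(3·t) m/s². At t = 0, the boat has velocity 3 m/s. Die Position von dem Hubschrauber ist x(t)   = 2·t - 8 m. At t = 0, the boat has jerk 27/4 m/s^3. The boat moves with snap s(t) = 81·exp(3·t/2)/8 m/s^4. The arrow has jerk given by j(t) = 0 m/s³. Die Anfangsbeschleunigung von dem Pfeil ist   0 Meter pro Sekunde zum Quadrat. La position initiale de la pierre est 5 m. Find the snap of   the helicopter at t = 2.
To solve this, we need to take 4 derivatives of our position equation x(t) = 2·t - 8. Taking d/dt of x(t), we find v(t) = 2. The derivative of velocity gives acceleration: a(t) = 0. Taking d/dt of a(t), we find j(t) = 0. Taking d/dt of j(t), we find s(t) = 0. From the given snap equation s(t) = 0, we substitute t = 2 to get s = 0.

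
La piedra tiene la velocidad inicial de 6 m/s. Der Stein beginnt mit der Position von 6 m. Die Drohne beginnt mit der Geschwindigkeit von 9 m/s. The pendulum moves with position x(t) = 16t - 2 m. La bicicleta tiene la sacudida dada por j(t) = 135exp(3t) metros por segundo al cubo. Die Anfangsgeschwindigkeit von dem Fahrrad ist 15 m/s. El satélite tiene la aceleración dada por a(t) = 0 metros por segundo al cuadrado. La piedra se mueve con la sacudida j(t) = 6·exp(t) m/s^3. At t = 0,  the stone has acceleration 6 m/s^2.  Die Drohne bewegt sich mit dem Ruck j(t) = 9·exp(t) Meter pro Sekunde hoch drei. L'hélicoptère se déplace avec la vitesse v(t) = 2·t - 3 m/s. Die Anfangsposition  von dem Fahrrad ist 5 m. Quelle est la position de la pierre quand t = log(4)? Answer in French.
En partant du jerk j(t) = 6·exp(t), nous prenons 3 primitives. La primitive du jerk, avec a(0) = 6, donne l'accélération: a(t) = 6·exp(t). En intégrant l'accélération et en utilisant la condition initiale v(0) = 6, nous obtenons v(t) = 6·exp(t). En prenant ∫v(t)dt et en appliquant x(0) = 6, nous trouvons x(t) = 6·exp(t). De l'équation de la position x(t) = 6·exp(t), nous substituons t = log(4) pour obtenir x = 24.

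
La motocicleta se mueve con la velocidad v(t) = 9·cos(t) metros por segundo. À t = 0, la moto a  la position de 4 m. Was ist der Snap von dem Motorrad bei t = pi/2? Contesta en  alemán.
Um dies zu lösen, müssen wir 3 Ableitungen unserer Gleichung für die Geschwindigkeit v(t) = 9·cos(t) nehmen. Durch Ableiten von der Geschwindigkeit erhalten wir die Beschleunigung: a(t) = -9·sin(t). Mit d/dt von a(t) finden wir j(t) = -9·cos(t). Durch Ableiten von dem Ruck erhalten wir den Snap: s(t) = 9·sin(t). Mit s(t) = 9·sin(t) und Einsetzen von t = pi/2, finden wir s = 9.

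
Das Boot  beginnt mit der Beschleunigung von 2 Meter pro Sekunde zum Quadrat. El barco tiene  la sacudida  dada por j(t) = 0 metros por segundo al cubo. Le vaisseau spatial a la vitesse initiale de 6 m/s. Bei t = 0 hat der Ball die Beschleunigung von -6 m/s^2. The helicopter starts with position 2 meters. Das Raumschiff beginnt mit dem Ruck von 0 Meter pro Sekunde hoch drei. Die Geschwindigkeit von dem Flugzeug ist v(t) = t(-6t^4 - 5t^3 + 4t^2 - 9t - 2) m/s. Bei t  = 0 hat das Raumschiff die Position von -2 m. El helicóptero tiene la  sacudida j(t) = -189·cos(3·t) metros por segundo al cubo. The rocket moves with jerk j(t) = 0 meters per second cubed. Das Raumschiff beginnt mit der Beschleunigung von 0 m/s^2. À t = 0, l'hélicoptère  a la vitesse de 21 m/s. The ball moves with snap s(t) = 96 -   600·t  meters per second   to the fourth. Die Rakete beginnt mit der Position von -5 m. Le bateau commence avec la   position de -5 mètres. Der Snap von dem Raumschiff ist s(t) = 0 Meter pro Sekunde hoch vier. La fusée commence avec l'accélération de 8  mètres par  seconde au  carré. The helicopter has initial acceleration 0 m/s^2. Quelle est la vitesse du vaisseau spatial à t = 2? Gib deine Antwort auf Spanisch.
Partiendo del snap s(t) = 0, tomamos 3 integrales. Integrando el snap y usando la condición inicial j(0) = 0, obtenemos j(t) = 0. Integrando la sacudida y usando la condición inicial a(0) = 0, obtenemos a(t) = 0. Tomando ∫a(t)dt y aplicando v(0) = 6, encontramos v(t) = 6. Tenemos la velocidad v(t) = 6. Sustituyendo t = 2: v(2) = 6.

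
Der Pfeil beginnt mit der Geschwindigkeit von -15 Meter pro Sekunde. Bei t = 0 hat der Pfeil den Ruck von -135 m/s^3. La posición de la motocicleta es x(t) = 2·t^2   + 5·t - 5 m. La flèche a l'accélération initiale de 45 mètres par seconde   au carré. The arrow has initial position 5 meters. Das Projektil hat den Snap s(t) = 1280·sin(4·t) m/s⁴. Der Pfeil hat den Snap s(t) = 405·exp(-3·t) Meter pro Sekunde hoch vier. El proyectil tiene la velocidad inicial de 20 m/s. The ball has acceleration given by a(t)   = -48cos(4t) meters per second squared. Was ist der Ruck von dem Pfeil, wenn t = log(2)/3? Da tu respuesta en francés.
Pour résoudre ceci, nous devons prendre 1 intégrale de notre équation du snap s(t) = 405·exp(-3·t). La primitive du snap est le jerk. En utilisant j(0) = -135, nous obtenons j(t) = -135·exp(-3·t). En utilisant j(t) = -135·exp(-3·t) et en substituant t = log(2)/3, nous trouvons j = -135/2.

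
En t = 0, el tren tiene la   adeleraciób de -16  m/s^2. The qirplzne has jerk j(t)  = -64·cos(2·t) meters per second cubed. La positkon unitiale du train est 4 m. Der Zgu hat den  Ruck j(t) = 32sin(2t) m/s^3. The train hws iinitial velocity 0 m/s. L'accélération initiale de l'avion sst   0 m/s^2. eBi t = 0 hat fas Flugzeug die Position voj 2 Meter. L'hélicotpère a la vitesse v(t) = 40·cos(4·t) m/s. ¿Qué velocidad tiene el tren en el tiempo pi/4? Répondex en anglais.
We must find the integral of our jerk equation j(t) = 32·sin(2·t) 2 times. The antiderivative of jerk, with a(0) = -16, gives acceleration: a(t) = -16·cos(2·t). The integral of acceleration, with v(0) = 0, gives velocity: v(t) = -8·sin(2·t). From the given velocity equation v(t) = -8·sin(2·t), we substitute t = pi/4 to get v = -8.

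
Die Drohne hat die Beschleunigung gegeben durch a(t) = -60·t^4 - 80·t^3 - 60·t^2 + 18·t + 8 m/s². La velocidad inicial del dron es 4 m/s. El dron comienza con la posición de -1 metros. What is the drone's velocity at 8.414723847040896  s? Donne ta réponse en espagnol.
Partiendo de la aceleración a(t) = -60·t^4 - 80·t^3 - 60·t^2 + 18·t + 8, tomamos 1 antiderivada. La antiderivada de la aceleración es la velocidad. Usando v(0) = 4, obtenemos v(t) = -12·t^5 - 20·t^4 - 20·t^3 + 9·t^2 + 8·t + 4. Tenemos la velocidad v(t) = -12·t^5 - 20·t^4 - 20·t^3 + 9·t^2 + 8·t + 4. Sustituyendo t = 8.414723847040896: v(8.414723847040896) = -617750.324801822.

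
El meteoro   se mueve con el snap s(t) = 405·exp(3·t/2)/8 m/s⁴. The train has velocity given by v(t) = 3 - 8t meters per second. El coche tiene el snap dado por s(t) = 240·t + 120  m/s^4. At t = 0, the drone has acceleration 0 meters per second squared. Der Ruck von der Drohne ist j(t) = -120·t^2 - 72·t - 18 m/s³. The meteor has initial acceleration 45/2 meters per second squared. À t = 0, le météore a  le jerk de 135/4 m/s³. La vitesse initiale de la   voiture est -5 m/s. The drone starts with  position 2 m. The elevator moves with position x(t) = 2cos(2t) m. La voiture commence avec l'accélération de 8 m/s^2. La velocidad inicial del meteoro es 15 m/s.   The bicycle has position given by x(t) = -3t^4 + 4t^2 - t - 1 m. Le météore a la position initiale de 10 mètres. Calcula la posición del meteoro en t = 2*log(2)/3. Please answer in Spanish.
Para resolver esto, necesitamos tomar 4 integrales de nuestra ecuación del snap s(t) = 405·exp(3·t/2)/8. La integral del snap es la sacudida. Usando j(0) = 135/4, obtenemos j(t) = 135·exp(3·t/2)/4. La antiderivada de la sacudida es la aceleración. Usando a(0) = 45/2, obtenemos a(t) = 45·exp(3·t/2)/2. La integral de la aceleración, con v(0) = 15, da la velocidad: v(t) = 15·exp(3·t/2). La antiderivada de la velocidad, con x(0) = 10, da la posición: x(t) = 10·exp(3·t/2). De la ecuación de la posición x(t) = 10·exp(3·t/2), sustituimos t = 2*log(2)/3 para obtener x = 20.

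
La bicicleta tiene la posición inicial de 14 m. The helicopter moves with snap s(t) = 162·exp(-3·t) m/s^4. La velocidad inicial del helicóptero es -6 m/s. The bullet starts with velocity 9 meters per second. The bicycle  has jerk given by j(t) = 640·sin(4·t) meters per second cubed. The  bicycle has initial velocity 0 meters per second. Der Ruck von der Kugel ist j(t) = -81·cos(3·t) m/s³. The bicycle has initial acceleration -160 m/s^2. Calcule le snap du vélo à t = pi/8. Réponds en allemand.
Um dies zu lösen, müssen wir 1 Ableitung unserer Gleichung für den Ruck j(t) = 640·sin(4·t) nehmen. Mit d/dt von j(t) finden wir s(t) = 2560·cos(4·t). Mit s(t) = 2560·cos(4·t) und Einsetzen von t = pi/8, finden wir s = 0.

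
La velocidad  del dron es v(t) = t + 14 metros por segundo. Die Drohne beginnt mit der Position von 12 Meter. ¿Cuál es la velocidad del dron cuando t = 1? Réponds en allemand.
Mit v(t) = t + 14 und Einsetzen von t = 1, finden wir v = 15.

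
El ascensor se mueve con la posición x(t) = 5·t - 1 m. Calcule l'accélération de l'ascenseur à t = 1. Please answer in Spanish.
Debemos derivar nuestra ecuación de la posición x(t) = 5·t - 1 2 veces. Tomando d/dt de x(t), encontramos v(t) = 5. La derivada de la velocidad da la aceleración: a(t) = 0. Usando a(t) = 0 y sustituyendo t = 1, encontramos a = 0.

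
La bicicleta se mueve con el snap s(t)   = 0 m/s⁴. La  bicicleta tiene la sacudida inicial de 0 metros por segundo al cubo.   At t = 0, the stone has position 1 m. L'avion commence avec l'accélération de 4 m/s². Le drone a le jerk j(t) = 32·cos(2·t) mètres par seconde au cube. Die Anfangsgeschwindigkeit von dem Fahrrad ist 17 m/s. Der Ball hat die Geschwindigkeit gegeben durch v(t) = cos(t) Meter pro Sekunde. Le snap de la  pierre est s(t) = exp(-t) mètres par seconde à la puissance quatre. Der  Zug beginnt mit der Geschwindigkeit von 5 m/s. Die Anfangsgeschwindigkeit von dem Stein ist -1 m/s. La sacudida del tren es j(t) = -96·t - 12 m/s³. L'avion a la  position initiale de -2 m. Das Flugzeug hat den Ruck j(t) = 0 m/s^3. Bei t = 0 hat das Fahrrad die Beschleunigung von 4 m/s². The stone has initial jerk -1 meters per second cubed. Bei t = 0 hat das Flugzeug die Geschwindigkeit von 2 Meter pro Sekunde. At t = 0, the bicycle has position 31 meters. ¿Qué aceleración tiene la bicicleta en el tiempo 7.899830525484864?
Necesitamos integrar nuestra ecuación del snap s(t) = 0 2 veces. La antiderivada del snap es la sacudida. Usando j(0) = 0, obtenemos j(t) = 0. Tomando ∫j(t)dt y aplicando a(0) = 4, encontramos a(t) = 4. De la ecuación de la aceleración a(t) = 4, sustituimos t = 7.899830525484864 para obtener a = 4.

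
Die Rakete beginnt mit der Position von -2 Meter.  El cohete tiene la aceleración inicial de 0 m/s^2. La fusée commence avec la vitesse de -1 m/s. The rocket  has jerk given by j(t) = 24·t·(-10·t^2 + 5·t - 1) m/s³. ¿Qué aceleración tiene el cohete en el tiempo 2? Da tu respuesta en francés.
En partant du jerk j(t) = 24·t·(-10·t^2 + 5·t - 1), nous prenons 1 primitive. L'intégrale du jerk, avec a(0) = 0, donne l'accélération: a(t) = t^2·(-60·t^2 + 40·t - 12). Nous avons l'accélération a(t) = t^2·(-60·t^2 + 40·t - 12). En substituant t = 2: a(2) = -688.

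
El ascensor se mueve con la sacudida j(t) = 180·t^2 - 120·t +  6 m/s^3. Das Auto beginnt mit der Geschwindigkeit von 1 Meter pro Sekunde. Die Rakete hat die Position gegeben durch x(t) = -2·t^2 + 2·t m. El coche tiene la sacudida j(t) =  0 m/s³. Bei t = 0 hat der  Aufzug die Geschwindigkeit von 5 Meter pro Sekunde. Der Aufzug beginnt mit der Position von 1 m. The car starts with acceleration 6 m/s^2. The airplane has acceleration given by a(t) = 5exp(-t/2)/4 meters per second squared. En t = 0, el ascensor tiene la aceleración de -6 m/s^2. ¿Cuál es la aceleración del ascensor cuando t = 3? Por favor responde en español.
Debemos encontrar la integral de nuestra ecuación de la sacudida j(t) = 180·t^2 - 120·t + 6 1 vez. La antiderivada de la sacudida es la aceleración. Usando a(0) = -6, obtenemos a(t) = 60·t^3 - 60·t^2 + 6·t - 6. Tenemos la aceleración a(t) = 60·t^3 - 60·t^2 + 6·t - 6. Sustituyendo t = 3: a(3) = 1092.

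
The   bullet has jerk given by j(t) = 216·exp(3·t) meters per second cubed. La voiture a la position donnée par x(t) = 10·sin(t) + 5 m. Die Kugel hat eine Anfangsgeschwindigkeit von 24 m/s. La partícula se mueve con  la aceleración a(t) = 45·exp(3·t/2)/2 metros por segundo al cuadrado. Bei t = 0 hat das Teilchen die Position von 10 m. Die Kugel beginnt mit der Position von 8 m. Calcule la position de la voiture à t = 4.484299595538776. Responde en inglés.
We have position x(t) = 10·sin(t) + 5. Substituting t = 4.484299595538776: x(4.484299595538776) = -4.74100194891788.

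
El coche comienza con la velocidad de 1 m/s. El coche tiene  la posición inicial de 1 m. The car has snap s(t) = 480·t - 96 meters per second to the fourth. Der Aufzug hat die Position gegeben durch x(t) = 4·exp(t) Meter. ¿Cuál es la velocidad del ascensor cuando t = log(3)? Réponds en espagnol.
Debemos derivar nuestra ecuación de la posición x(t) = 4·exp(t) 1 vez. Tomando d/dt de x(t), encontramos v(t) = 4·exp(t). Usando v(t) = 4·exp(t) y sustituyendo t = log(3), encontramos v = 12.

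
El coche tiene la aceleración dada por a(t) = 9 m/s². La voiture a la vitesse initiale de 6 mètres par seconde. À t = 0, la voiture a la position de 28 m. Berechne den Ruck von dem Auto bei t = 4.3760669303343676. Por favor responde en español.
Debemos derivar nuestra ecuación de la aceleración a(t) = 9 1 vez. La derivada de la aceleración da la sacudida: j(t) = 0. Usando j(t) = 0 y sustituyendo t = 4.3760669303343676, encontramos j = 0.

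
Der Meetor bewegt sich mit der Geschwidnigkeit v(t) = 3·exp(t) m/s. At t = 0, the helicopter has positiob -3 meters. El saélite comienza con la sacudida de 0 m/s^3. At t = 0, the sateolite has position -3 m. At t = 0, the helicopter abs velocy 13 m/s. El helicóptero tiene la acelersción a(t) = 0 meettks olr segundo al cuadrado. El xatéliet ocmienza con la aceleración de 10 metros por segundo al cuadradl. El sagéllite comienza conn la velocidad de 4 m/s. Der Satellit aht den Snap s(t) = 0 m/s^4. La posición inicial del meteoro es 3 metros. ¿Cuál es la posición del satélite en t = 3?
Debemos encontrar la antiderivada de nuestra ecuación del snap s(t) = 0 4 veces. Integrando el snap y usando la condición inicial j(0) = 0, obtenemos j(t) = 0. Tomando ∫j(t)dt y aplicando a(0) = 10, encontramos a(t) = 10. Tomando ∫a(t)dt y aplicando v(0) = 4, encontramos v(t) = 10·t + 4. La antiderivada de la velocidad, con x(0) = -3, da la posición: x(t) = 5·t^2 + 4·t - 3. Usando x(t) = 5·t^2 + 4·t - 3 y sustituyendo t = 3, encontramos x = 54.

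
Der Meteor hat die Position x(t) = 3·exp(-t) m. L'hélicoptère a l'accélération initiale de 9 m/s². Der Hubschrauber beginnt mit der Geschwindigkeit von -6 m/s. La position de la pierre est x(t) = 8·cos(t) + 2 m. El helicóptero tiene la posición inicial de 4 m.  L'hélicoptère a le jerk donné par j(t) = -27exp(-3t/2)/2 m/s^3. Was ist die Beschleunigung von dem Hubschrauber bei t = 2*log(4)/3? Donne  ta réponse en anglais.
We must find the integral of our jerk equation j(t) = -27·exp(-3·t/2)/2 1 time. Taking ∫j(t)dt and applying a(0) = 9, we find a(t) = 9·exp(-3·t/2). We have acceleration a(t) = 9·exp(-3·t/2). Substituting t = 2*log(4)/3: a(2*log(4)/3) = 9/4.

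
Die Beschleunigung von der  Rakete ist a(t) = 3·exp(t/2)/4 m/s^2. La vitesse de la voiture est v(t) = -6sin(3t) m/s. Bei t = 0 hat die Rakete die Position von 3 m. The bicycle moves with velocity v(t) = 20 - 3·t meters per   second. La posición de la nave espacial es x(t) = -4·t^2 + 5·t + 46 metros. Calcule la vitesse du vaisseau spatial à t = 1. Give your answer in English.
We must differentiate our position equation x(t) = -4·t^2 + 5·t + 46 1 time. Taking d/dt of x(t), we find v(t) = 5 - 8·t. Using v(t) = 5 - 8·t and substituting t = 1, we find v = -3.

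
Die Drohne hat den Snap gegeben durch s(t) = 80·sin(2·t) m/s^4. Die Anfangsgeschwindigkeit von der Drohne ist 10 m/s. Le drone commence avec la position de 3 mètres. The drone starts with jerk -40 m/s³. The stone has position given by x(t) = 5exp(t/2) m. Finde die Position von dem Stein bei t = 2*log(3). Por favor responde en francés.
Nous avons la position x(t) = 5·exp(t/2). En substituant t = 2*log(3): x(2*log(3)) = 15.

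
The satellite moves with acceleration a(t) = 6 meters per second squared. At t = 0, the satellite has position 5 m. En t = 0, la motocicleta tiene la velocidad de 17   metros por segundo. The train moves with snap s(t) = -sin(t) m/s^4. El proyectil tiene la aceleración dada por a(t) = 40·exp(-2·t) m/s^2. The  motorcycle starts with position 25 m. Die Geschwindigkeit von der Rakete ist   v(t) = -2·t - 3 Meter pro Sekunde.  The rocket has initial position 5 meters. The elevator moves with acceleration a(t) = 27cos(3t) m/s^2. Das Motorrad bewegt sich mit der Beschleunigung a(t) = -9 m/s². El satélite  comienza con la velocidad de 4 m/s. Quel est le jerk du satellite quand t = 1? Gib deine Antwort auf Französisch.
Nous devons dériver notre équation de l'accélération a(t) = 6 1 fois. En dérivant l'accélération, nous obtenons le jerk: j(t) = 0. De l'équation du jerk j(t) = 0, nous substituons t = 1 pour obtenir j = 0.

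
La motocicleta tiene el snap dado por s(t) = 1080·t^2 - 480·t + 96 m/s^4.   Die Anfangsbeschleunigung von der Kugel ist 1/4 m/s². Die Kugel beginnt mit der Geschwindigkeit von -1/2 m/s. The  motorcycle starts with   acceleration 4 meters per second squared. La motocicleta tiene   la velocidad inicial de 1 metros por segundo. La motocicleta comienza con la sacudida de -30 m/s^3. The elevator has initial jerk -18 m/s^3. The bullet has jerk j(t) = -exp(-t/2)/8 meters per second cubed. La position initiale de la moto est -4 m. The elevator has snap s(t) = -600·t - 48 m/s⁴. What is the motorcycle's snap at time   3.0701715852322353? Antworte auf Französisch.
En utilisant s(t) = 1080·t^2 - 480·t + 96 et en substituant t = 3.0701715852322353, nous trouvons s = 8802.34748687734.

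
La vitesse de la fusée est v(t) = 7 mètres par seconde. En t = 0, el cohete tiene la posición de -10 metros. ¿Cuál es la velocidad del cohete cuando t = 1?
Usando v(t) = 7 y sustituyendo t = 1, encontramos v = 7.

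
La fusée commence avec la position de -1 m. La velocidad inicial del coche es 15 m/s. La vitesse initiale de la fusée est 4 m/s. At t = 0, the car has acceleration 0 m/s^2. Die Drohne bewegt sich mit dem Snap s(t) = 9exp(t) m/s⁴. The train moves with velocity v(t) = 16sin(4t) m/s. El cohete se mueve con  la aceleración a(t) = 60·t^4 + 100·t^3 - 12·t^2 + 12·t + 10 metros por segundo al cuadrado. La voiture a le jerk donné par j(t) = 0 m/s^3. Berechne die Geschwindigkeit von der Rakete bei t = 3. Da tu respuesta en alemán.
Um dies zu lösen, müssen wir 1 Integral unserer Gleichung für die Beschleunigung a(t) = 60·t^4 + 100·t^3 - 12·t^2 + 12·t + 10 finden. Durch Integration von der Beschleunigung und Verwendung der Anfangsbedingung v(0) = 4, erhalten wir v(t) = 12·t^5 + 25·t^4 - 4·t^3 + 6·t^2 + 10·t + 4. Aus der Gleichung für die Geschwindigkeit v(t) = 12·t^5 + 25·t^4 - 4·t^3 + 6·t^2 + 10·t + 4, setzen wir t = 3 ein und erhalten v = 4921.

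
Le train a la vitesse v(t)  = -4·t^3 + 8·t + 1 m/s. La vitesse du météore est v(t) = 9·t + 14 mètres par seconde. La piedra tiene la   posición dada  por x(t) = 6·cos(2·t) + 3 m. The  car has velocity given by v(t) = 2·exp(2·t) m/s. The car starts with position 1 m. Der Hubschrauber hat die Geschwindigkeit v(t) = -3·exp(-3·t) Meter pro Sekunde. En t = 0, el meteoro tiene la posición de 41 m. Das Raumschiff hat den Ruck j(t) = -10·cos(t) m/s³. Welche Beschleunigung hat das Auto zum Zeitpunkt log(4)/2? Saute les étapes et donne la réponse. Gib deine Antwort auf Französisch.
L'accélération à t = log(4)/2 est a = 16.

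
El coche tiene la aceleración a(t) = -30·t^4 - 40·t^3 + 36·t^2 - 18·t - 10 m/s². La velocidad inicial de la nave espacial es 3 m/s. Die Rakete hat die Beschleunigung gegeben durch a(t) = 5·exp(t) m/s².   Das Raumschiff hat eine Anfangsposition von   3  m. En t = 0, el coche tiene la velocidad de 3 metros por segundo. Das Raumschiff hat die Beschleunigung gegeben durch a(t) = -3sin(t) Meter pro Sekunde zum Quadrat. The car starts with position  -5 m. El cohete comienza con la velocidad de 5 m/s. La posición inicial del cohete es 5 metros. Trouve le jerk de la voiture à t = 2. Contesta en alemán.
Wir müssen unsere Gleichung für die Beschleunigung a(t) = -30·t^4 - 40·t^3 + 36·t^2 - 18·t - 10 1-mal ableiten. Mit d/dt von a(t) finden wir j(t) = -120·t^3 - 120·t^2 + 72·t - 18. Aus der Gleichung für den Ruck j(t) = -120·t^3 - 120·t^2 + 72·t - 18, setzen wir t = 2 ein und erhalten j = -1314.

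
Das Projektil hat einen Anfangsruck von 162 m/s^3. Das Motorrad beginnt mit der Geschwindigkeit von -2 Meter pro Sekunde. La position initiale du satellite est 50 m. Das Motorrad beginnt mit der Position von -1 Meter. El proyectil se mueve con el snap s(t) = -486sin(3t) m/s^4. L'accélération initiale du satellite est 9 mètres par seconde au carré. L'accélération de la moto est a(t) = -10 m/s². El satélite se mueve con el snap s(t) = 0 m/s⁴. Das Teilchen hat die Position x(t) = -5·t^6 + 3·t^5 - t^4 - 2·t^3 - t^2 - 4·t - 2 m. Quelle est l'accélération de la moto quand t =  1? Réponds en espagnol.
Usando a(t) = -10 y sustituyendo t = 1, encontramos a = -10.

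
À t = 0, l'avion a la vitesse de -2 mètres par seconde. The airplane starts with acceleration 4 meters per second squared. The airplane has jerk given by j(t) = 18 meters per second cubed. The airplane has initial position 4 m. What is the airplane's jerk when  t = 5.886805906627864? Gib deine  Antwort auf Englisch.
We have jerk j(t) = 18. Substituting t = 5.886805906627864: j(5.886805906627864) = 18.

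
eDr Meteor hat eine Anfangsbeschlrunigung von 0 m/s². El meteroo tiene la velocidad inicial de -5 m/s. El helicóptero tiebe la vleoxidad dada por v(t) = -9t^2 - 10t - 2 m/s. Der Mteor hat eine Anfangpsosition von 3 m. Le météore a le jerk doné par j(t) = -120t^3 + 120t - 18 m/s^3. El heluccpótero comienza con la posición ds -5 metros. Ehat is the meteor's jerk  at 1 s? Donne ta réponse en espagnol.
Usando j(t) = -120·t^3 + 120·t - 18 y sustituyendo t = 1, encontramos j = -18.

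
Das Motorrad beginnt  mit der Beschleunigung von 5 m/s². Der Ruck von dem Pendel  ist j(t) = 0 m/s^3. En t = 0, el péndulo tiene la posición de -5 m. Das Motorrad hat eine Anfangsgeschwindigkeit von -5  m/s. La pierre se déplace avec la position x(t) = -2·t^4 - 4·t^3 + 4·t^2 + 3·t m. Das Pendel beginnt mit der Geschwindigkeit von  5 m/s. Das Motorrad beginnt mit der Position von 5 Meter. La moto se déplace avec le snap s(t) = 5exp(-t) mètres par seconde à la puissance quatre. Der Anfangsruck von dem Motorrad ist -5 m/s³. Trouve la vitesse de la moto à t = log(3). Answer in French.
En partant du snap s(t) = 5·exp(-t), nous prenons 3 intégrales. En prenant ∫s(t)dt et en appliquant j(0) = -5, nous trouvons j(t) = -5·exp(-t). En prenant ∫j(t)dt et en appliquant a(0) = 5, nous trouvons a(t) = 5·exp(-t). En prenant ∫a(t)dt et en appliquant v(0) = -5, nous trouvons v(t) = -5·exp(-t). En utilisant v(t) = -5·exp(-t) et en substituant t = log(3), nous trouvons v = -5/3.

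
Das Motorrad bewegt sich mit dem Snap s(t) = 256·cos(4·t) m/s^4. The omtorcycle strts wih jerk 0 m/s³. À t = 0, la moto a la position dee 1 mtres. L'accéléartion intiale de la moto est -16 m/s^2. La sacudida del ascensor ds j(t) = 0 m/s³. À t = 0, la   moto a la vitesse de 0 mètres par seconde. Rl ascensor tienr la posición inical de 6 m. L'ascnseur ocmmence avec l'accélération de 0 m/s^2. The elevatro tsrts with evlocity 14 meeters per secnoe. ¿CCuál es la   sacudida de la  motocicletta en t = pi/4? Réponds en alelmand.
Wir müssen unsere Gleichung für den Snap s(t) = 256·cos(4·t) 1-mal integrieren. Die Stammfunktion von dem Snap, mit j(0) = 0, ergibt den Ruck: j(t) = 64·sin(4·t). Wir haben den Ruck j(t) = 64·sin(4·t). Durch Einsetzen von t = pi/4: j(pi/4) = 0.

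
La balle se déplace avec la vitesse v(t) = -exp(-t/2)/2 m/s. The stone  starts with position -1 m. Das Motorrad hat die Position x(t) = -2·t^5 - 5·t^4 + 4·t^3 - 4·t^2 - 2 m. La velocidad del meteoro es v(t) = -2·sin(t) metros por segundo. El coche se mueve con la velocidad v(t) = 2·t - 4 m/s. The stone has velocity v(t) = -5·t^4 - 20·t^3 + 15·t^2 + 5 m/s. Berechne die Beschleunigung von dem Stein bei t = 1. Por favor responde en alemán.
Um dies zu lösen, müssen wir 1 Ableitung unserer Gleichung für die Geschwindigkeit v(t) = -5·t^4 - 20·t^3 + 15·t^2 + 5 nehmen. Mit d/dt von v(t) finden wir a(t) = -20·t^3 - 60·t^2 + 30·t. Wir haben die Beschleunigung a(t) = -20·t^3 - 60·t^2 + 30·t. Durch Einsetzen von t = 1: a(1) = -50.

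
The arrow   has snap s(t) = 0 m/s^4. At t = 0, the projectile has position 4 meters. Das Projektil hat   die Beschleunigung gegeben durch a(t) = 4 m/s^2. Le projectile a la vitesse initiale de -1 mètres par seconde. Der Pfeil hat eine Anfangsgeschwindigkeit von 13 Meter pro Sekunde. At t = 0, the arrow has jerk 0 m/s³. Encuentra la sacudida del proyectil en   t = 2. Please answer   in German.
Wir müssen unsere Gleichung für die Beschleunigung a(t) = 4 1-mal ableiten. Durch Ableiten von der Beschleunigung erhalten wir den Ruck: j(t) = 0. Mit j(t) = 0 und Einsetzen von t = 2, finden wir j = 0.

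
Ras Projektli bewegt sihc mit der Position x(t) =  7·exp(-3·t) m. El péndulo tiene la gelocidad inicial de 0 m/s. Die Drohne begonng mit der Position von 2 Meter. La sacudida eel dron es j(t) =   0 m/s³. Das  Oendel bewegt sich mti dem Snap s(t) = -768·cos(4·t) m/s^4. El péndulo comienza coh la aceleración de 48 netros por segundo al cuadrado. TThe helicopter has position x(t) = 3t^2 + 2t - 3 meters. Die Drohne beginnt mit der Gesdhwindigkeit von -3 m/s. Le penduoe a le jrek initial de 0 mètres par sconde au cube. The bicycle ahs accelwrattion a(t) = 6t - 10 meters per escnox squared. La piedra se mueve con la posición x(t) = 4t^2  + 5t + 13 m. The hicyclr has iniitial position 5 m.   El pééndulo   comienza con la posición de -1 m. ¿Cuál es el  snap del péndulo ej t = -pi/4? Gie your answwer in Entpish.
Using s(t) = -768·cos(4·t) and substituting t = -pi/4, we find s = 768.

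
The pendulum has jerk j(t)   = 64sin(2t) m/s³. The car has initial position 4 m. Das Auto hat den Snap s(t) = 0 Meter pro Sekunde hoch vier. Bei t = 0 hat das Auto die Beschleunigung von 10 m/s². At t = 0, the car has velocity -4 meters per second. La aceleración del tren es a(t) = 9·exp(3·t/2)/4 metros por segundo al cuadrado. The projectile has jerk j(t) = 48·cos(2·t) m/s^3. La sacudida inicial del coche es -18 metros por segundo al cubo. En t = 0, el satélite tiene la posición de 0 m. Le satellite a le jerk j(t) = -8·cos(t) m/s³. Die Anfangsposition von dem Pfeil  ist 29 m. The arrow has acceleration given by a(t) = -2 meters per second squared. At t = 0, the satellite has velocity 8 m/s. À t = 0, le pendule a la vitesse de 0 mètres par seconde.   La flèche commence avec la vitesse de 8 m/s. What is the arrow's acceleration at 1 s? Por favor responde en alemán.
Wir haben die Beschleunigung a(t) = -2. Durch Einsetzen von t = 1: a(1) = -2.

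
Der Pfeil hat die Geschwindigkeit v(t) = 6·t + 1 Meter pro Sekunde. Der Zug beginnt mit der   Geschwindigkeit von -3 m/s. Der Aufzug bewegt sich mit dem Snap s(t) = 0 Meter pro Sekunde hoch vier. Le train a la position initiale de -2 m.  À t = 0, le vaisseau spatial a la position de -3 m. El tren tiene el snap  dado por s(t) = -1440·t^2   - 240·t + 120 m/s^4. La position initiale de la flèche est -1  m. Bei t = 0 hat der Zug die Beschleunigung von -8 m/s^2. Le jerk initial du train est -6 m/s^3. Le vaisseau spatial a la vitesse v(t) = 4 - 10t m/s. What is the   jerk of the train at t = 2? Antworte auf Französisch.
Nous devons intégrer notre équation du snap s(t) = -1440·t^2 - 240·t + 120 1 fois. La primitive du snap est le jerk. En utilisant j(0) = -6, nous obtenons j(t) = -480·t^3 - 120·t^2 + 120·t - 6. Nous avons le jerk j(t) = -480·t^3 - 120·t^2 + 120·t - 6. En substituant t = 2: j(2) = -4086.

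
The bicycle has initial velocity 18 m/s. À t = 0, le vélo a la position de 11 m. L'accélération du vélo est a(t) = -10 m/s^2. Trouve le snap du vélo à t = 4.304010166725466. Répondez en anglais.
We must differentiate our acceleration equation a(t) = -10 2 times. The derivative of acceleration gives jerk: j(t) = 0. Differentiating jerk, we get snap: s(t) = 0. We have snap s(t) = 0. Substituting t = 4.304010166725466: s(4.304010166725466) = 0.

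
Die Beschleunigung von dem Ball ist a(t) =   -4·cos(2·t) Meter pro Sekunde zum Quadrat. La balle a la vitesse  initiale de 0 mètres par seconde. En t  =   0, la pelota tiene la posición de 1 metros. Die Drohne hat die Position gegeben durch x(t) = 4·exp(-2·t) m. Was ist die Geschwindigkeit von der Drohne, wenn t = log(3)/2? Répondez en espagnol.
Partiendo de la posición x(t) = 4·exp(-2·t), tomamos 1 derivada. Derivando la posición, obtenemos la velocidad: v(t) = -8·exp(-2·t). Tenemos la velocidad v(t) = -8·exp(-2·t). Sustituyendo t = log(3)/2: v(log(3)/2) = -8/3.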